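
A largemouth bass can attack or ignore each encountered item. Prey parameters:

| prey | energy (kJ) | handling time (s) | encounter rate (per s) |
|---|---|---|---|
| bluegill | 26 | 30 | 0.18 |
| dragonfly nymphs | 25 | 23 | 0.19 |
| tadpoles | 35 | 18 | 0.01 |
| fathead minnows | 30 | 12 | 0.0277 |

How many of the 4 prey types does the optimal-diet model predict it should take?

Rank by E/h (kJ/s): fathead minnows 2.5, tadpoles 1.94, dragonfly nymphs 1.09, bluegill 0.867. Include each in turn until the next type's E/h falls below the running intake rate.
Rate on top 1: 0.6237. tadpoles: 1.94 > 0.6237 → include.
Rate on top 2: 0.7809. dragonfly nymphs: 1.09 > 0.7809 → include.
Rate on top 3: 1.008. bluegill: 0.867 < 1.008 → exclude; stop.
Optimal diet: fathead minnows, tadpoles, dragonfly nymphs — 3 of 4 types.

3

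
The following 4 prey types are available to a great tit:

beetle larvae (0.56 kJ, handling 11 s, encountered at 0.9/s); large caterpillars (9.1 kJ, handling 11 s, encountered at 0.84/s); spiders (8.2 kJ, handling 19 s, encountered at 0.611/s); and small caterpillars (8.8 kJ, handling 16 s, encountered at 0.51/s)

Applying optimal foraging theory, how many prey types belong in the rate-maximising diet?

Rank by E/h (kJ/s): large caterpillars 0.827, small caterpillars 0.55, spiders 0.432, beetle larvae 0.0509. Include each in turn until the next type's E/h falls below the running intake rate.
Rate on top 1: 0.7465. small caterpillars: 0.55 < 0.7465 → exclude; stop.
Optimal diet: large caterpillars — 1 of 4 types.

1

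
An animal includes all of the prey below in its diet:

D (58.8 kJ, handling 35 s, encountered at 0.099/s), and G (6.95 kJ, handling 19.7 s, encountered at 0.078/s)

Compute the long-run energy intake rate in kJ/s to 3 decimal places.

Energy encountered per unit search time: 0.099×58.8 + 0.078×6.95 = 6.363 kJ/s.
Handling time per unit search time: 0.099×35 + 0.078×19.7 = 5.002.
Rate = 6.363/(1 + 5.002) = 1.06 kJ/s.

1.060 kJ/s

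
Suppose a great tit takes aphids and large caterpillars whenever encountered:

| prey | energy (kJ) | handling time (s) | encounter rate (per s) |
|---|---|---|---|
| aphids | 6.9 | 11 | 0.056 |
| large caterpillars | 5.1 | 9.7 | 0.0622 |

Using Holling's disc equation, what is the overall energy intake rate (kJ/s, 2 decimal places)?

0.32 kJ/s

R = Σλ_iE_i / (1 + Σλ_ih_i)
Numerator: 0.056×6.9 + 0.0622×5.1 = 0.7036
Denominator: 1 + 0.056×11 + 0.0622×9.7 = 2.219
R = 0.7036/2.219 = 0.317 kJ/s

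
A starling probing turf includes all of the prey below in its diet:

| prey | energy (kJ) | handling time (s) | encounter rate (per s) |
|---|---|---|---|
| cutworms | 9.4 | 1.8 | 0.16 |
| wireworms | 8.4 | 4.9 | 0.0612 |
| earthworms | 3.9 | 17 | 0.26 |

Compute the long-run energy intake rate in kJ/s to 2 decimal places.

R = Σλ_iE_i / (1 + Σλ_ih_i)
Numerator: 0.16×9.4 + 0.0612×8.4 + 0.26×3.9 = 3.032
Denominator: 1 + 0.16×1.8 + 0.0612×4.9 + 0.26×17 = 6.008
R = 3.032/6.008 = 0.5047 kJ/s

0.50 kJ/s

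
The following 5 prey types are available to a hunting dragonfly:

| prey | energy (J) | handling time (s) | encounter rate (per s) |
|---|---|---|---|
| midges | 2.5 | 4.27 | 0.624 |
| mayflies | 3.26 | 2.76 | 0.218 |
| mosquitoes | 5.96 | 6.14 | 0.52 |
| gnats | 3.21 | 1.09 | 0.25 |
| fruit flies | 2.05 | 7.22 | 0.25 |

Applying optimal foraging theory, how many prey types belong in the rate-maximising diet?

3

Profitabilities (E/h, J/s): gnats 2.94, mayflies 1.18, mosquitoes 0.971, midges 0.585, fruit flies 0.284. Add prey in this order while the next type's profitability exceeds the intake rate on those already taken.
Rate on top 1: 0.6306. mayflies: 1.18 > 0.6306 → include.
Rate on top 2: 0.8074. mosquitoes: 0.971 > 0.8074 → include.
Rate on top 3: 0.9103. midges: 0.585 < 0.9103 → exclude; stop.
Optimal diet: gnats, mayflies, mosquitoes — 3 of 5 types.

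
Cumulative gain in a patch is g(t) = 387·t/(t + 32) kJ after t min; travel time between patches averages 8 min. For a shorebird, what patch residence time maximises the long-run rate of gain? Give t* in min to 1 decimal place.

16.0 min

Optimal t* satisfies g'(t*) = g(t*)/(T + t*).
g'(t) = 387·32/(t + 32)². Setting 387·32/(t+32)² = 387t/[(t+32)(8+t)] gives 32(8+t) = t(t+32), so t² = 32×8 = 256.
t* = √256 = 16 min.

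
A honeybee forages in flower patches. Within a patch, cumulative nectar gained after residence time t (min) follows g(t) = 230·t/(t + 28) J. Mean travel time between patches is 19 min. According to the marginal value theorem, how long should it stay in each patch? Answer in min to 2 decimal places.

23.07 min

By the marginal value theorem, leave when the instantaneous gain rate g'(t) equals the habitat-wide average g(t)/(T + t).
g'(t) = 230·28/(t + 28)². Setting 230·28/(t+28)² = 230t/[(t+28)(19+t)] gives 28(19+t) = t(t+28), so t² = 28×19 = 532.
t* = √532 = 23.07 min.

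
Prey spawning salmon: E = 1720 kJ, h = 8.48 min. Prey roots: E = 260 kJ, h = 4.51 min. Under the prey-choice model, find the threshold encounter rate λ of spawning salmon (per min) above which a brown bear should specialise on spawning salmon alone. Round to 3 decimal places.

0.047 per min

The zero-one rule: include roots iff E₂/h₂ > λE₁/(1+λh₁). Equality gives the switch point.
λE₁h₂ = E₂ + λE₂h₁ ⇒ λ = E₂/(E₁h₂ − E₂h₁) = 260/(7757 − 2205) = 0.04683 per min.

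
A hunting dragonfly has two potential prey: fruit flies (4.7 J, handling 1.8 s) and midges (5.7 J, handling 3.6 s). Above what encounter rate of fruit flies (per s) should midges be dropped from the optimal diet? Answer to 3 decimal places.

0.856 per s

The zero-one rule: include midges iff E₂/h₂ > λE₁/(1+λh₁). Equality gives the switch point.
λE₁h₂ = E₂ + λE₂h₁ ⇒ λ = E₂/(E₁h₂ − E₂h₁) = 5.7/(16.92 − 10.26) = 0.8559 per s.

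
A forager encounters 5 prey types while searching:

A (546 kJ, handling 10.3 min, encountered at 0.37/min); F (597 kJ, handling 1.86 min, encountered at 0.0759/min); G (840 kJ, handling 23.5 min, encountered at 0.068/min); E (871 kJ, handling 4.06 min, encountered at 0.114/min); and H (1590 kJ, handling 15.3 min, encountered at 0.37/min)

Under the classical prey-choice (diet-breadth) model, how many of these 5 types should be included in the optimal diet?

Profitabilities (E/h, kJ/min): F 321, E 215, H 104, A 53, G 35.7. Add prey in this order while the next type's profitability exceeds the intake rate on those already taken.
Rate on top 1: 39.71. E: 215 > 39.71 → include.
Rate on top 2: 90.15. H: 104 > 90.15 → include.
Rate on top 3: 100.9. A: 53 < 100.9 → exclude; stop.
Optimal diet: F, E, H — 3 of 5 types.

3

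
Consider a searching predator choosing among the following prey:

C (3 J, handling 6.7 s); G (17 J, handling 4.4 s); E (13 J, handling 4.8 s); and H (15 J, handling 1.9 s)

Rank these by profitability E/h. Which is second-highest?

In descending order of E/h:
H: 15/1.9 = 7.89 J/s
G: 17/4.4 = 3.86 J/s
E: 13/4.8 = 2.71 J/s
C: 3/6.7 = 0.448 J/s

G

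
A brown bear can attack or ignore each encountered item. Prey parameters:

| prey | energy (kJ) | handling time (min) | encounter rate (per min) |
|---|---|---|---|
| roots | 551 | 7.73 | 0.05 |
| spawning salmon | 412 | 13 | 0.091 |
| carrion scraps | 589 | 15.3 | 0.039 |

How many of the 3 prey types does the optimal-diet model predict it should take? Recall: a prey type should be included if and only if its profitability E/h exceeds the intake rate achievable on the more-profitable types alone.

3

Rank by E/h (kJ/min): roots 71.3, carrion scraps 38.5, spawning salmon 31.7. Include each in turn until the next type's E/h falls below the running intake rate.
Rate on top 1: 19.87. carrion scraps: 38.5 > 19.87 → include.
Rate on top 2: 25.47. spawning salmon: 31.7 > 25.47 → include.
Optimal diet: roots, carrion scraps, spawning salmon — 3 of 3 types.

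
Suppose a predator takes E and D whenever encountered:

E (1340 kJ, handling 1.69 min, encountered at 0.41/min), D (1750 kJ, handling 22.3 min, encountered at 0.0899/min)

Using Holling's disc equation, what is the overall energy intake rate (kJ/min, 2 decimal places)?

R = (0.41×1340 + 0.0899×1750) / (1 + 0.41×1.69 + 0.0899×22.3) = 706.7/3.698 = 191.1 kJ/min.

191.13 kJ/min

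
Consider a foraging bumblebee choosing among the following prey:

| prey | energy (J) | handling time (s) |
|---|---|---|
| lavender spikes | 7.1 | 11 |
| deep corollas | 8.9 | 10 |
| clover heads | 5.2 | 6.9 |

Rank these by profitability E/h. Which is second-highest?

In descending order of E/h:
deep corollas: 8.9/10 = 0.89 J/s
clover heads: 5.2/6.9 = 0.754 J/s
lavender spikes: 7.1/11 = 0.645 J/s

clover heads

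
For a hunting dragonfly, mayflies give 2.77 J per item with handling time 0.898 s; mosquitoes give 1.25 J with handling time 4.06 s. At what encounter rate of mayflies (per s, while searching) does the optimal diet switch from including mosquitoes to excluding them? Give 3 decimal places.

0.123 per s

At the threshold, the rate on mayflies alone equals the profitability of mosquitoes: λ·2.77/(1 + λ·0.898) = 1.25/4.06 = 0.3079.
Rearranging, λ(2.77 − 0.3079×0.898) = 0.3079, so λ = 0.3079/2.494 = 0.1235 per s.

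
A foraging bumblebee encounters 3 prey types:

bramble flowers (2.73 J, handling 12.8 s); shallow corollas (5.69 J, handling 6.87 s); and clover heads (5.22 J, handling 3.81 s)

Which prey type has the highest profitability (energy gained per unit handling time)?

clover heads

Profitability E/h (J/s): bramble flowers = 2.73/12.8 = 0.213, shallow corollas = 5.69/6.87 = 0.828, clover heads = 5.22/3.81 = 1.37.
Ranked: clover heads > shallow corollas > bramble flowers.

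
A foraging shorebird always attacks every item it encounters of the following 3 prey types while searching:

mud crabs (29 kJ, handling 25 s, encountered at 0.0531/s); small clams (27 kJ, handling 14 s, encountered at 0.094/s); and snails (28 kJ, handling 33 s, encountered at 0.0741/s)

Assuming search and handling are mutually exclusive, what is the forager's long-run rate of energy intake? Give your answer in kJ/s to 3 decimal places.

1.010 kJ/s

Energy encountered per unit search time: 0.0531×29 + 0.094×27 + 0.0741×28 = 6.153 kJ/s.
Handling time per unit search time: 0.0531×25 + 0.094×14 + 0.0741×33 = 5.089.
Rate = 6.153/(1 + 5.089) = 1.01 kJ/s.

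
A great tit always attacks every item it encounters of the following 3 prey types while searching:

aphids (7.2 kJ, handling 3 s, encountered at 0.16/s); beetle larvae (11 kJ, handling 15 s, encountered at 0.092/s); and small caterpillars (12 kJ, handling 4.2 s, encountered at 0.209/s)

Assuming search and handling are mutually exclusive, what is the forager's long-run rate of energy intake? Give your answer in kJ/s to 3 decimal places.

1.250 kJ/s

Energy encountered per unit search time: 0.16×7.2 + 0.092×11 + 0.209×12 = 4.672 kJ/s.
Handling time per unit search time: 0.16×3 + 0.092×15 + 0.209×4.2 = 2.738.
Rate = 4.672/(1 + 2.738) = 1.25 kJ/s.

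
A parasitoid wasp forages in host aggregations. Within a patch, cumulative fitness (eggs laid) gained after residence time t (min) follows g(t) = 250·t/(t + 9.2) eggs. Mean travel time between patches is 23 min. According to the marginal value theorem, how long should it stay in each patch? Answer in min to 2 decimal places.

By the marginal value theorem, leave when the instantaneous gain rate g'(t) equals the habitat-wide average g(t)/(T + t).
g'(t) = 250·9.2/(t + 9.2)². Setting 250·9.2/(t+9.2)² = 250t/[(t+9.2)(23+t)] gives 9.2(23+t) = t(t+9.2), so t² = 9.2×23 = 211.6.
t* = √211.6 = 14.55 min.

14.55 min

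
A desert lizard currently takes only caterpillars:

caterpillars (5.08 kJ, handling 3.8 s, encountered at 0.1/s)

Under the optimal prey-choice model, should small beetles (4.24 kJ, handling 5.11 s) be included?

Current rate: (0.1×5.08)/(1 + 0.1×3.8) = 0.3681 kJ/s.
Profitability of small beetles: 4.24/5.11 = 0.8297 kJ/s.
0.8297 > 0.3681, so adding small beetles raises the average — include it.

Yes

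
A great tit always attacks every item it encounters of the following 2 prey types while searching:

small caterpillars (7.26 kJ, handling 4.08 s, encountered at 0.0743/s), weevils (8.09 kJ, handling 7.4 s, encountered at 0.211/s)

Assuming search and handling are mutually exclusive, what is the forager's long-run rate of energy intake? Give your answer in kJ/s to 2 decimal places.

0.78 kJ/s

R = (0.0743×7.26 + 0.211×8.09) / (1 + 0.0743×4.08 + 0.211×7.4) = 2.246/2.865 = 0.7842 kJ/s.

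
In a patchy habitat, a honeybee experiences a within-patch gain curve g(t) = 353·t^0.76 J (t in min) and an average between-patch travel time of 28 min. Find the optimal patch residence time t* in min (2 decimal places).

By the marginal value theorem, leave when the instantaneous gain rate g'(t) equals the habitat-wide average g(t)/(T + t).
g'(t) = 0.76·353·t^-0.24. Setting 0.76·353·t^-0.24 = 353·t^0.76/(28+t) gives 0.76(28+t) = t, so 0.24·t = 0.76×28.
t* = 0.76×28/0.24 = 88.67 min.

88.67 min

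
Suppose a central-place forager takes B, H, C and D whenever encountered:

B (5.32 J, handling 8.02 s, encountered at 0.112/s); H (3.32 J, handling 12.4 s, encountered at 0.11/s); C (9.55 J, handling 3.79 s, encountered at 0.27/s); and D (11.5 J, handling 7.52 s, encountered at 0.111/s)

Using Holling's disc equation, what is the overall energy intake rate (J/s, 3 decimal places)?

0.941 J/s

Energy encountered per unit search time: 0.112×5.32 + 0.11×3.32 + 0.27×9.55 + 0.111×11.5 = 4.816 J/s.
Handling time per unit search time: 0.112×8.02 + 0.11×12.4 + 0.27×3.79 + 0.111×7.52 = 4.12.
Rate = 4.816/(1 + 4.12) = 0.9406 J/s.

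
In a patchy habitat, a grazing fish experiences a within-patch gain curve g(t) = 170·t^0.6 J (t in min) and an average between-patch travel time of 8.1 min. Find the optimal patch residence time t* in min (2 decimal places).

12.15 min

By the marginal value theorem, leave when the instantaneous gain rate g'(t) equals the habitat-wide average g(t)/(T + t).
g'(t) = 0.6·170·t^-0.4. Setting 0.6·170·t^-0.4 = 170·t^0.6/(8.1+t) gives 0.6(8.1+t) = t, so 0.40·t = 0.6×8.1.
t* = 0.6×8.1/0.40 = 12.15 min.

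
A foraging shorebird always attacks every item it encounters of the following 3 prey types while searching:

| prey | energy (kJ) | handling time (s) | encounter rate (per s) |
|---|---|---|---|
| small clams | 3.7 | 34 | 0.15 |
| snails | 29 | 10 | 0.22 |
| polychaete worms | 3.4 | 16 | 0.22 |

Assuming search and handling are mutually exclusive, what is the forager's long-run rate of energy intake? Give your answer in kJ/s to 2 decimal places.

0.65 kJ/s

R = (0.15×3.7 + 0.22×29 + 0.22×3.4) / (1 + 0.15×34 + 0.22×10 + 0.22×16) = 7.683/11.82 = 0.65 kJ/s.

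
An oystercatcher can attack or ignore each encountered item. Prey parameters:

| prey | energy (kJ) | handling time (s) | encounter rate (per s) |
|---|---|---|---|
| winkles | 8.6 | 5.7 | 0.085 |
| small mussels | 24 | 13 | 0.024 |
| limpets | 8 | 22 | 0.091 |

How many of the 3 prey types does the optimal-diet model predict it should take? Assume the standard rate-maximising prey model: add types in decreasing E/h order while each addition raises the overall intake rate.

2

Rank by E/h (kJ/s): small mussels 1.85, winkles 1.51, limpets 0.364. Include each in turn until the next type's E/h falls below the running intake rate.
Rate on top 1: 0.439. winkles: 1.51 > 0.439 → include.
Rate on top 2: 0.7275. limpets: 0.364 < 0.7275 → exclude; stop.
Optimal diet: small mussels, winkles — 2 of 3 types.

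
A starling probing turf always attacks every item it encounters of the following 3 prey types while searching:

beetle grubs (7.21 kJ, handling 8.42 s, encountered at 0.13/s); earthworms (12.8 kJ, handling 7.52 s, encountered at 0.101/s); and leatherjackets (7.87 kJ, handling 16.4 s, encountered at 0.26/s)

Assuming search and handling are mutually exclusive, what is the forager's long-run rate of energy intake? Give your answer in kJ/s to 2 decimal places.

R = Σλ_iE_i / (1 + Σλ_ih_i)
Numerator: 0.13×7.21 + 0.101×12.8 + 0.26×7.87 = 4.276
Denominator: 1 + 0.13×8.42 + 0.101×7.52 + 0.26×16.4 = 7.118
R = 4.276/7.118 = 0.6008 kJ/s

0.60 kJ/s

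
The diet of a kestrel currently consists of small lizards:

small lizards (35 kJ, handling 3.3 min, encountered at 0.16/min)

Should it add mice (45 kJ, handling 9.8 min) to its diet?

Yes

Current rate: (0.16×35)/(1 + 0.16×3.3) = 3.665 kJ/min.
mice: E/h = 45/9.8 = 4.592 kJ/min.
4.592 > 3.665, so adding mice raises the average — include it.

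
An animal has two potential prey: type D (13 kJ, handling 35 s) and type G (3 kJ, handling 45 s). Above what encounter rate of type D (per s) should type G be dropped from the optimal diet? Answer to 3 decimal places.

Drop type G once their profitability E₂/h₂ falls below the rate achievable on type D alone: E₂/h₂ = λE₁/(1 + λh₁).
Solve for λ: λE₁h₂ = E₂(1 + λh₁) → λ(E₁h₂ − E₂h₁) = E₂ → λ = E₂/(E₁h₂ − E₂h₁).
λ = 3/(13×45 − 3×35) = 3/480 = 0.00625 per s.

0.006 per s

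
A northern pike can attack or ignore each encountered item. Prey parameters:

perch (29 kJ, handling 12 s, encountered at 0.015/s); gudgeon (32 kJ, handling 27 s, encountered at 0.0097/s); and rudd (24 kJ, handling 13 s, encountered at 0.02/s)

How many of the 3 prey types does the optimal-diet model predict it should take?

Rank by E/h (kJ/s): perch 2.42, rudd 1.85, gudgeon 1.19. Include each in turn until the next type's E/h falls below the running intake rate.
Rate on top 1: 0.3686. rudd: 1.85 > 0.3686 → include.
Rate on top 2: 0.6354. gudgeon: 1.19 > 0.6354 → include.
Optimal diet: perch, rudd, gudgeon — 3 of 3 types.

3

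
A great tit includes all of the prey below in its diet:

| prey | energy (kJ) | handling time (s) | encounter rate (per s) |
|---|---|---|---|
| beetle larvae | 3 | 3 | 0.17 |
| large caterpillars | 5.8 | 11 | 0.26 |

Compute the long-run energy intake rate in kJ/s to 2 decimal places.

Energy encountered per unit search time: 0.17×3 + 0.26×5.8 = 2.018 kJ/s.
Handling time per unit search time: 0.17×3 + 0.26×11 = 3.37.
Rate = 2.018/(1 + 3.37) = 0.4618 kJ/s.

0.46 kJ/s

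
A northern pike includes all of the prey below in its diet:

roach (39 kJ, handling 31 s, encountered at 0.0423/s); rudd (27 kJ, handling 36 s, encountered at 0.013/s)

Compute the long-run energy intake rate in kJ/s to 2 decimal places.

0.72 kJ/s

R = (0.0423×39 + 0.013×27) / (1 + 0.0423×31 + 0.013×36) = 2.001/2.779 = 0.7199 kJ/s.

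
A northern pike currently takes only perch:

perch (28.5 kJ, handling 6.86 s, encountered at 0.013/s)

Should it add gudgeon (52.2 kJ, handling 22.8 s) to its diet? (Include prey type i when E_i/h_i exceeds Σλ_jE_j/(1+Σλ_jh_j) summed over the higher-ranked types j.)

On perch alone, R = ΣλE/(1+Σλh) = 0.3705/1.089 = 0.3402 kJ/s.
Profitability of gudgeon: 52.2/22.8 = 2.289 kJ/s.
2.289 > 0.3402, so adding gudgeon raises the average — include it.

Yes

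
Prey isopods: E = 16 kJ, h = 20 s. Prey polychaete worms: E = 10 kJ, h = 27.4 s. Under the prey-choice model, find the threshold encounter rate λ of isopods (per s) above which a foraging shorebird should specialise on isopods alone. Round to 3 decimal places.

The zero-one rule: include polychaete worms iff E₂/h₂ > λE₁/(1+λh₁). Equality gives the switch point.
λE₁h₂ = E₂ + λE₂h₁ ⇒ λ = E₂/(E₁h₂ − E₂h₁) = 10/(438.4 − 200) = 0.04195 per s.

0.042 per s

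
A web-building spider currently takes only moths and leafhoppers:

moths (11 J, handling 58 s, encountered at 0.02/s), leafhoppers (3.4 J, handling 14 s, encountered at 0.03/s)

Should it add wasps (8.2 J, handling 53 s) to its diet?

Intake rate on the current diet: R = (0.02×11 + 0.03×3.4) / (1 + 0.02×58 + 0.03×14) = 0.322/2.58 = 0.1248 J/s.
Profitability of wasps: 8.2/53 = 0.1547 J/s.
Since 0.1547 > R, including wasps increases the long-run rate.

Yes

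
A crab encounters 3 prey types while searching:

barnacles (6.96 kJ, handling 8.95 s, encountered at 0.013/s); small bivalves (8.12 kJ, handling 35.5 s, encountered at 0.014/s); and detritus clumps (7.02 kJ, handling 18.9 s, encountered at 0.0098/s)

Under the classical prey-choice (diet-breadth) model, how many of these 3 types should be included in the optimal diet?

3

Rank by E/h (kJ/s): barnacles 0.778, detritus clumps 0.371, small bivalves 0.229. Include each in turn until the next type's E/h falls below the running intake rate.
Rate on top 1: 0.08105. detritus clumps: 0.371 > 0.08105 → include.
Rate on top 2: 0.1224. small bivalves: 0.229 > 0.1224 → include.
Optimal diet: barnacles, detritus clumps, small bivalves — 3 of 3 types.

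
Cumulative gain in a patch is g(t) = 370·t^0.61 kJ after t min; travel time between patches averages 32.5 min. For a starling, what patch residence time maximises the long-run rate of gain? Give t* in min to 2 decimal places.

Maximise g(t)/(T+t): set derivative to zero → g'(t)(T+t) = g(t).
g'(t) = 0.61·370·t^-0.39. Setting 0.61·370·t^-0.39 = 370·t^0.61/(32.5+t) gives 0.61(32.5+t) = t, so 0.39·t = 0.61×32.5.
t* = 0.61×32.5/0.39 = 50.83 min.

50.83 min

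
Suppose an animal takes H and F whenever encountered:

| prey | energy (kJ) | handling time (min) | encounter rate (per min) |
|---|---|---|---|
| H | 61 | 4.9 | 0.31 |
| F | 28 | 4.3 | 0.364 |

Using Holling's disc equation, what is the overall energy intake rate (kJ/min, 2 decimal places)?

7.13 kJ/min

R = Σλ_iE_i / (1 + Σλ_ih_i)
Numerator: 0.31×61 + 0.364×28 = 29.1
Denominator: 1 + 0.31×4.9 + 0.364×4.3 = 4.084
R = 29.1/4.084 = 7.126 kJ/min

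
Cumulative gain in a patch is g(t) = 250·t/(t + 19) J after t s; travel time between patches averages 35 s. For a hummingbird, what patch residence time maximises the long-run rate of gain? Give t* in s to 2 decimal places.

25.79 s

Maximise g(t)/(T+t): set derivative to zero → g'(t)(T+t) = g(t).
g'(t) = 250·19/(t + 19)². Setting 250·19/(t+19)² = 250t/[(t+19)(35+t)] gives 19(35+t) = t(t+19), so t² = 19×35 = 665.
t* = √665 = 25.79 s.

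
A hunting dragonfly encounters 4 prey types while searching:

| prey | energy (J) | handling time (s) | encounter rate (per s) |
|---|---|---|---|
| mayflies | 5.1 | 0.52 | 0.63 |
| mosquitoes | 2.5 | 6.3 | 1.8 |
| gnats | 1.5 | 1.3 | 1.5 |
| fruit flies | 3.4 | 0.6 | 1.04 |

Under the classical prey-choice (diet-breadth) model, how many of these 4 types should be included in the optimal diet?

E/h in descending order: mayflies 9.81, fruit flies 5.67, gnats 1.15, mosquitoes 0.397 J/s. The optimal diet is the largest prefix of this list for which every included type satisfies E_i/h_i > R on the types above it.
Rate on top 1: 2.42. fruit flies: 5.67 > 2.42 → include.
Rate on top 2: 3.458. gnats: 1.15 < 3.458 → exclude; stop.
Optimal diet: mayflies, fruit flies — 2 of 4 types.

2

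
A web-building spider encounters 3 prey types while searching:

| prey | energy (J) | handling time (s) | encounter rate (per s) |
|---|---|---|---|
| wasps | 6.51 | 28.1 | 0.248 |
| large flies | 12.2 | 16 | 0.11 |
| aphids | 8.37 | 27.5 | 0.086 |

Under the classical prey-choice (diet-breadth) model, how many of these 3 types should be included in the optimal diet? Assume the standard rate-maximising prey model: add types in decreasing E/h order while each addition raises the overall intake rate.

Profitabilities (E/h, J/s): large flies 0.762, aphids 0.304, wasps 0.232. Add prey in this order while the next type's profitability exceeds the intake rate on those already taken.
Rate on top 1: 0.4862. aphids: 0.304 < 0.4862 → exclude; stop.
Optimal diet: large flies — 1 of 3 types.

1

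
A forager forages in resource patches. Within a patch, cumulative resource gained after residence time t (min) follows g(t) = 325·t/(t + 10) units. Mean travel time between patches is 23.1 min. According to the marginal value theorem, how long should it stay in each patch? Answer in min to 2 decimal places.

15.20 min

Maximise g(t)/(T+t): set derivative to zero → g'(t)(T+t) = g(t).
g'(t) = 325·10/(t + 10)². Setting 325·10/(t+10)² = 325t/[(t+10)(23.1+t)] gives 10(23.1+t) = t(t+10), so t² = 10×23.1 = 231.
t* = √231 = 15.2 min.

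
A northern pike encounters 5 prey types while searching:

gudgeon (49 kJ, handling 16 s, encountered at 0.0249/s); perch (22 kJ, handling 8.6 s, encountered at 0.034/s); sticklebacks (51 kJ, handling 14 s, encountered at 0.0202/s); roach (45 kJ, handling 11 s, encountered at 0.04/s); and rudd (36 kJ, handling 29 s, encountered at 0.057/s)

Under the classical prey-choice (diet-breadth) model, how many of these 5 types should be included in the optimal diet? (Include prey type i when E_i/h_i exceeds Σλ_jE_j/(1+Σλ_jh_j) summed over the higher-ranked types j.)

4

Profitabilities (E/h, kJ/s): roach 4.09, sticklebacks 3.64, gudgeon 3.06, perch 2.56, rudd 1.24. Add prey in this order while the next type's profitability exceeds the intake rate on those already taken.
Rate on top 1: 1.25. sticklebacks: 3.64 > 1.25 → include.
Rate on top 2: 1.643. gudgeon: 3.06 > 1.643 → include.
Rate on top 3: 1.909. perch: 2.56 > 1.909 → include.
Rate on top 4: 1.988. rudd: 1.24 < 1.988 → exclude; stop.
Optimal diet: roach, sticklebacks, gudgeon, perch — 4 of 5 types.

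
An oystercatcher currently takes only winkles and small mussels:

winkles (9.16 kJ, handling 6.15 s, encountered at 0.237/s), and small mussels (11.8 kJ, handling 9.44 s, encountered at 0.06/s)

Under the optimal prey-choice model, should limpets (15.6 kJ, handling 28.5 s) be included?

No

On winkles and small mussels alone, R = ΣλE/(1+Σλh) = 2.879/3.024 = 0.952 kJ/s.
limpets: E/h = 15.6/28.5 = 0.5474 kJ/s.
Since 0.5474 < R, time spent handling limpets is better spent searching.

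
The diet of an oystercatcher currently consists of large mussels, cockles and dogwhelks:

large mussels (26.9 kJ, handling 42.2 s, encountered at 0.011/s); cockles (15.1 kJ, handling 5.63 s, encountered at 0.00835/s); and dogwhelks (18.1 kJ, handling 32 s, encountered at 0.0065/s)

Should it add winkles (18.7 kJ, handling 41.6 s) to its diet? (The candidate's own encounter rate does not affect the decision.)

Current rate: (0.011×26.9 + 0.00835×15.1 + 0.0065×18.1)/(1 + 0.011×42.2 + 0.00835×5.63 + 0.0065×32) = 0.3139 kJ/s.
Profitability of winkles: 18.7/41.6 = 0.4495 kJ/s.
Since 0.4495 > R, including winkles increases the long-run rate.

Yes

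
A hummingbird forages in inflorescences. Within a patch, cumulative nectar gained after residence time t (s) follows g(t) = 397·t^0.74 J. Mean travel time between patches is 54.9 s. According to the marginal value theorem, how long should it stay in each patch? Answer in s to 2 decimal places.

By the marginal value theorem, leave when the instantaneous gain rate g'(t) equals the habitat-wide average g(t)/(T + t).
g'(t) = 0.74·397·t^-0.26. Setting 0.74·397·t^-0.26 = 397·t^0.74/(54.9+t) gives 0.74(54.9+t) = t, so 0.26·t = 0.74×54.9.
t* = 0.74×54.9/0.26 = 156.3 s.

156.25 s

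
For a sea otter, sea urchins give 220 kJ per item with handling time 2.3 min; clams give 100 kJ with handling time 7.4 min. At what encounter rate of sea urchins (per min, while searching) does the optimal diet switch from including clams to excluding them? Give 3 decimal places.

At the threshold, the rate on sea urchins alone equals the profitability of clams: λ·220/(1 + λ·2.3) = 100/7.4 = 13.51.
Rearranging, λ(220 − 13.51×2.3) = 13.51, so λ = 13.51/188.9 = 0.07153 per min.

0.072 per min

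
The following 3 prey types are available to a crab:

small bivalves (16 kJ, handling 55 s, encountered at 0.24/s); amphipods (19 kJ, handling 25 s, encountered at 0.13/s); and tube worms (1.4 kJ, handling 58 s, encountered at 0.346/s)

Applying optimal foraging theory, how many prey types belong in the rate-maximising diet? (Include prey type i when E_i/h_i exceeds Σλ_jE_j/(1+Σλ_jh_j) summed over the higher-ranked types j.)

1

Rank by E/h (kJ/s): amphipods 0.76, small bivalves 0.291, tube worms 0.0241. Include each in turn until the next type's E/h falls below the running intake rate.
Rate on top 1: 0.5812. small bivalves: 0.291 < 0.5812 → exclude; stop.
Optimal diet: amphipods — 1 of 3 types.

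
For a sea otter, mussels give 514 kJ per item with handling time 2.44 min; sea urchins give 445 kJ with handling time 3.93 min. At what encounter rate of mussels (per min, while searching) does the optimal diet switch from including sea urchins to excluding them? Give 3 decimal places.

Drop sea urchins once their profitability E₂/h₂ falls below the rate achievable on mussels alone: E₂/h₂ = λE₁/(1 + λh₁).
Solve for λ: λE₁h₂ = E₂(1 + λh₁) → λ(E₁h₂ − E₂h₁) = E₂ → λ = E₂/(E₁h₂ − E₂h₁).
λ = 445/(514×3.93 − 445×2.44) = 445/934.2 = 0.4763 per min.

0.476 per min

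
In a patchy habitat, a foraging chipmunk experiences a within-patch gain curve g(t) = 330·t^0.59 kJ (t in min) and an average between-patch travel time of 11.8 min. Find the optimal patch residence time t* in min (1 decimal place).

17.0 min

By the marginal value theorem, leave when the instantaneous gain rate g'(t) equals the habitat-wide average g(t)/(T + t).
g'(t) = 0.59·330·t^-0.41. Setting 0.59·330·t^-0.41 = 330·t^0.59/(11.8+t) gives 0.59(11.8+t) = t, so 0.41·t = 0.59×11.8.
t* = 0.59×11.8/0.41 = 16.98 min.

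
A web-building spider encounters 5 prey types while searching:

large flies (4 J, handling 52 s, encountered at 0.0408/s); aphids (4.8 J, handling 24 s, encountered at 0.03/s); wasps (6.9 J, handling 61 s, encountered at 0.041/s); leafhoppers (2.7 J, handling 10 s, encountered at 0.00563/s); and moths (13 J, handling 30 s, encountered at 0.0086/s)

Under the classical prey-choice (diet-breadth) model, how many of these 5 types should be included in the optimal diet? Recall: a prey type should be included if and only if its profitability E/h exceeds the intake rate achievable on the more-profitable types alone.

Profitabilities (E/h, J/s): moths 0.433, leafhoppers 0.27, aphids 0.2, wasps 0.113, large flies 0.0769. Add prey in this order while the next type's profitability exceeds the intake rate on those already taken.
Rate on top 1: 0.08887. leafhoppers: 0.27 > 0.08887 → include.
Rate on top 2: 0.09663. aphids: 0.2 > 0.09663 → include.
Rate on top 3: 0.1332. wasps: 0.113 < 0.1332 → exclude; stop.
Optimal diet: moths, leafhoppers, aphids — 3 of 5 types.

3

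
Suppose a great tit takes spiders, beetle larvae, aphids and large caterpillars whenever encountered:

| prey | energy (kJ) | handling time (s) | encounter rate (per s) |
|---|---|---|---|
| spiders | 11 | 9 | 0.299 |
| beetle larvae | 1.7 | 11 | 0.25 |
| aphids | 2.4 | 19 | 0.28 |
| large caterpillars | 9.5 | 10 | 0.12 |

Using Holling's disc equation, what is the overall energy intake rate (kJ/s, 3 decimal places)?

Energy encountered per unit search time: 0.299×11 + 0.25×1.7 + 0.28×2.4 + 0.12×9.5 = 5.526 kJ/s.
Handling time per unit search time: 0.299×9 + 0.25×11 + 0.28×19 + 0.12×10 = 11.96.
Rate = 5.526/(1 + 11.96) = 0.4264 kJ/s.

0.426 kJ/s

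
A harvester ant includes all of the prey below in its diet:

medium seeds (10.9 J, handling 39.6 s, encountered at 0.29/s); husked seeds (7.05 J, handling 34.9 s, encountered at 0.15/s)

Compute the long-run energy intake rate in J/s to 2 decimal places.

Energy encountered per unit search time: 0.29×10.9 + 0.15×7.05 = 4.218 J/s.
Handling time per unit search time: 0.29×39.6 + 0.15×34.9 = 16.72.
Rate = 4.218/(1 + 16.72) = 0.2381 J/s.

0.24 J/s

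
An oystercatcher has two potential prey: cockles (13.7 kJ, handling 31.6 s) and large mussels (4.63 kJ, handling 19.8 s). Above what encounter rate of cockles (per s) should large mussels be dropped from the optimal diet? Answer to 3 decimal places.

Drop large mussels once their profitability E₂/h₂ falls below the rate achievable on cockles alone: E₂/h₂ = λE₁/(1 + λh₁).
Solve for λ: λE₁h₂ = E₂(1 + λh₁) → λ(E₁h₂ − E₂h₁) = E₂ → λ = E₂/(E₁h₂ − E₂h₁).
λ = 4.63/(13.7×19.8 − 4.63×31.6) = 4.63/125 = 0.03705 per s.

0.037 per s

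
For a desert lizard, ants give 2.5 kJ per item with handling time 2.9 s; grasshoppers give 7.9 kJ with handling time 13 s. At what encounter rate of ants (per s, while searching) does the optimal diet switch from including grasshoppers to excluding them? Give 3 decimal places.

Drop grasshoppers once their profitability E₂/h₂ falls below the rate achievable on ants alone: E₂/h₂ = λE₁/(1 + λh₁).
Solve for λ: λE₁h₂ = E₂(1 + λh₁) → λ(E₁h₂ − E₂h₁) = E₂ → λ = E₂/(E₁h₂ − E₂h₁).
λ = 7.9/(2.5×13 − 7.9×2.9) = 7.9/9.59 = 0.8238 per s.

0.824 per s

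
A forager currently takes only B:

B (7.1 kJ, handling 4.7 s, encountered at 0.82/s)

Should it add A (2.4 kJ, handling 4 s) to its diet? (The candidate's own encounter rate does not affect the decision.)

On B alone, R = ΣλE/(1+Σλh) = 5.822/4.854 = 1.199 kJ/s.
Profitability of A: 2.4/4 = 0.6 kJ/s.
0.6 < 1.199, so adding A would lower the average — exclude it.

No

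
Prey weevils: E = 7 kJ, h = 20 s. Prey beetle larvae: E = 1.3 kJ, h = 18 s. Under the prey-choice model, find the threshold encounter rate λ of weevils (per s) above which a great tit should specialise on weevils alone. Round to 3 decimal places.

0.013 per s

Drop beetle larvae once their profitability E₂/h₂ falls below the rate achievable on weevils alone: E₂/h₂ = λE₁/(1 + λh₁).
Solve for λ: λE₁h₂ = E₂(1 + λh₁) → λ(E₁h₂ − E₂h₁) = E₂ → λ = E₂/(E₁h₂ − E₂h₁).
λ = 1.3/(7×18 − 1.3×20) = 1.3/100 = 0.013 per s.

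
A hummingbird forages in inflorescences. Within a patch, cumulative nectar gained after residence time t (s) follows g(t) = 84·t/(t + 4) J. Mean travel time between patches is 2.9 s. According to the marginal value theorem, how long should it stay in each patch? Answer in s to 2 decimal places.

Maximise g(t)/(T+t): set derivative to zero → g'(t)(T+t) = g(t).
g'(t) = 84·4/(t + 4)². Setting 84·4/(t+4)² = 84t/[(t+4)(2.9+t)] gives 4(2.9+t) = t(t+4), so t² = 4×2.9 = 11.6.
t* = √11.6 = 3.406 s.

3.41 s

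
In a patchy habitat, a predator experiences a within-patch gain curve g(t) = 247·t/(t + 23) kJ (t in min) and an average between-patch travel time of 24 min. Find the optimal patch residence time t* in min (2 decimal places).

23.49 min

Optimal t* satisfies g'(t*) = g(t*)/(T + t*).
g'(t) = 247·23/(t + 23)². Setting 247·23/(t+23)² = 247t/[(t+23)(24+t)] gives 23(24+t) = t(t+23), so t² = 23×24 = 552.
t* = √552 = 23.49 min.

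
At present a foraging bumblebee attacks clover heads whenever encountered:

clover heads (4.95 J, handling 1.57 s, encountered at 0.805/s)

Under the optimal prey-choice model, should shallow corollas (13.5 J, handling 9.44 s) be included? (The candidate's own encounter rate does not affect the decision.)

No

Current rate: (0.805×4.95)/(1 + 0.805×1.57) = 1.76 J/s.
Profitability of shallow corollas: 13.5/9.44 = 1.43 J/s.
1.43 < 1.76, so adding shallow corollas would lower the average — exclude it.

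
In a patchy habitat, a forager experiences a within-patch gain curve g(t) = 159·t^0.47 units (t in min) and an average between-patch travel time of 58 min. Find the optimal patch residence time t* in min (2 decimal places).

Optimal t* satisfies g'(t*) = g(t*)/(T + t*).
g'(t) = 0.47·159·t^-0.53. Setting 0.47·159·t^-0.53 = 159·t^0.47/(58+t) gives 0.47(58+t) = t, so 0.53·t = 0.47×58.
t* = 0.47×58/0.53 = 51.43 min.

51.43 min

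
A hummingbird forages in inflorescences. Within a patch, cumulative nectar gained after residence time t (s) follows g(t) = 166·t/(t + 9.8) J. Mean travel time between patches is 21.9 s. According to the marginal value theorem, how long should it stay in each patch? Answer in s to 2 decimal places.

14.65 s

By the marginal value theorem, leave when the instantaneous gain rate g'(t) equals the habitat-wide average g(t)/(T + t).
g'(t) = 166·9.8/(t + 9.8)². Setting 166·9.8/(t+9.8)² = 166t/[(t+9.8)(21.9+t)] gives 9.8(21.9+t) = t(t+9.8), so t² = 9.8×21.9 = 214.6.
t* = √214.6 = 14.65 s.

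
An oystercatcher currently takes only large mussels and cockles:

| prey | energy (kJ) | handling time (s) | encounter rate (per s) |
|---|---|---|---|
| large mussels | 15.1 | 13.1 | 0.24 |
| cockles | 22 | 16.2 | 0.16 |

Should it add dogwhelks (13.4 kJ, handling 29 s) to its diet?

Current rate: (0.24×15.1 + 0.16×22)/(1 + 0.24×13.1 + 0.16×16.2) = 1.061 kJ/s.
Profitability of dogwhelks: 13.4/29 = 0.4621 kJ/s.
Since 0.4621 < R, time spent handling dogwhelks is better spent searching.

No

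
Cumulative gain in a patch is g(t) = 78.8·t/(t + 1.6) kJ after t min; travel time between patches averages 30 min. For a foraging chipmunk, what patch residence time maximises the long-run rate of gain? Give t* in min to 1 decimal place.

By the marginal value theorem, leave when the instantaneous gain rate g'(t) equals the habitat-wide average g(t)/(T + t).
g'(t) = 78.8·1.6/(t + 1.6)². Setting 78.8·1.6/(t+1.6)² = 78.8t/[(t+1.6)(30+t)] gives 1.6(30+t) = t(t+1.6), so t² = 1.6×30 = 48.
t* = √48 = 6.928 min.

6.9 min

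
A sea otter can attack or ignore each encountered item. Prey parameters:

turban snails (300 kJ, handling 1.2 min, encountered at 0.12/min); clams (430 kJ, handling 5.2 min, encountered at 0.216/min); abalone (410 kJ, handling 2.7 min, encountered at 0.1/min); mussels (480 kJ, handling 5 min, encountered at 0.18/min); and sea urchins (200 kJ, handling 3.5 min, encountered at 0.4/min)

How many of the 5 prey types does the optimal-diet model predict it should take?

4

Rank by E/h (kJ/min): turban snails 250, abalone 152, mussels 96, clams 82.7, sea urchins 57.1. Include each in turn until the next type's E/h falls below the running intake rate.
Rate on top 1: 31.47. abalone: 152 > 31.47 → include.
Rate on top 2: 54.46. mussels: 96 > 54.46 → include.
Rate on top 3: 70.61. clams: 82.7 > 70.61 → include.
Rate on top 4: 74.56. sea urchins: 57.1 < 74.56 → exclude; stop.
Optimal diet: turban snails, abalone, mussels, clams — 4 of 5 types.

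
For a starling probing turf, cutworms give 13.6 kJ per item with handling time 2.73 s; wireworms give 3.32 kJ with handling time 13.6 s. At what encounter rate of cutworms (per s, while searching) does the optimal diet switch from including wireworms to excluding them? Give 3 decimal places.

0.019 per s

The zero-one rule: include wireworms iff E₂/h₂ > λE₁/(1+λh₁). Equality gives the switch point.
λE₁h₂ = E₂ + λE₂h₁ ⇒ λ = E₂/(E₁h₂ − E₂h₁) = 3.32/(185 − 9.064) = 0.01887 per s.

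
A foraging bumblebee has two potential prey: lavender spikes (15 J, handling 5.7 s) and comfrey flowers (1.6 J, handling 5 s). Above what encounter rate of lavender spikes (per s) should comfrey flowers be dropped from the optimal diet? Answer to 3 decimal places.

Drop comfrey flowers once their profitability E₂/h₂ falls below the rate achievable on lavender spikes alone: E₂/h₂ = λE₁/(1 + λh₁).
Solve for λ: λE₁h₂ = E₂(1 + λh₁) → λ(E₁h₂ − E₂h₁) = E₂ → λ = E₂/(E₁h₂ − E₂h₁).
λ = 1.6/(15×5 − 1.6×5.7) = 1.6/65.88 = 0.02429 per s.

0.024 per s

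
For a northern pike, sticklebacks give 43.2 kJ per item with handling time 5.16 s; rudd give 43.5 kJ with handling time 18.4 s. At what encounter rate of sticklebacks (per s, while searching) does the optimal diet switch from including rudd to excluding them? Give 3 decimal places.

0.076 per s

Drop rudd once their profitability E₂/h₂ falls below the rate achievable on sticklebacks alone: E₂/h₂ = λE₁/(1 + λh₁).
Solve for λ: λE₁h₂ = E₂(1 + λh₁) → λ(E₁h₂ − E₂h₁) = E₂ → λ = E₂/(E₁h₂ − E₂h₁).
λ = 43.5/(43.2×18.4 − 43.5×5.16) = 43.5/570.4 = 0.07626 per s.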